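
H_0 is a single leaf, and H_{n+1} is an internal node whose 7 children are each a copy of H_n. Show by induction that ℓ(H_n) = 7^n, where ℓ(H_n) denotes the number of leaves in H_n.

Base case: ℓ(H_0) = 1, and 7^0 = 1.
Assume ℓ(H_j) = 7^j.
Then ℓ(H_{j+1}) = 7·ℓ(H_j) = 7·7^j = 7^{j+1}.
This completes the inductive step, so ℓ(H_n) = 7^n for all n ≥ 0.

ℓ(H_n) = 7^n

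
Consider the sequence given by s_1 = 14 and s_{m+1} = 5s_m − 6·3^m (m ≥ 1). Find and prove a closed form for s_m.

Claim: s_m = 5^m + 3·3^m.

Base case: s_1 = 14, and 5^1 + 3·3^1 = 5 + 9 = 14.
Assume s_r = 5^r + 3·3^r for some r ≥ 1.
Then s_{r+1} = 5s_r − 6·3^r = 5·(5^r + 3·3^r) − 6·3^r = 5^{r+1} + 15·3^r − 6·3^r = 5^{r+1} + 9·3^r = 5^{r+1} + 3·3^{r+1}.
This completes the inductive step, so s_m = 5^m + 3·3^m for all m ≥ 1.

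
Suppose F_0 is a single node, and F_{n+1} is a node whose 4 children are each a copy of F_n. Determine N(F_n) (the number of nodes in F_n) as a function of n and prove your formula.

Claim: N(F_n) = (4^{n+1} − 1)/3.

Base case: N(F_0) = 1, and (4^{0+1} − 1)/3 = 1.
Assume N(F_m) = (4^{m+1} − 1)/3.
Then N(F_{m+1}) = 1 + 4N(F_m) = 1 + 4·(4^{m+1} − 1)/3 = 1 + (4^{m+2} − 4)/3 = (3 + 4^{m+2} − 4)/3 = (4^{m+2} − 1)/3.
By induction, N(F_n) = (4^{n+1} − 1)/3 for all n ≥ 0.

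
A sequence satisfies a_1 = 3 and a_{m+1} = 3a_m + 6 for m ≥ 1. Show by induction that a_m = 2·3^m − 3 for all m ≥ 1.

Base case: a_1 = 3, and 2·3^1 − 3 = 6 − 3 = 3.
Assume a_k = 2·3^k − 3 for some k ≥ 1.
Then a_{k+1} = 3a_k + 6 = 3·(2·3^k − 3) + 6 = 6·3^k − 9 + 6 = 2·3^{k+1} − 3.
This completes the inductive step, so a_m = 2·3^m − 3 for all m ≥ 1.

a_m = 2·3^m − 3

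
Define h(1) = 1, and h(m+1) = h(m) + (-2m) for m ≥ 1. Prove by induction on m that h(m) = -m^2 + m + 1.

Base case: h(1) = 1, and -1^2 + 1 + 1 = 1.
Assume h(j) = -j^2 + j + 1.
Then h(j+1) = h(j) + (-2j) = (-j^2 + j + 1) + (-2j) = -j^2 − j + 1,
and -(j+1)^2 + (j+1) + 1 = -j^2 − j + 1.
By induction, h(m) = -m^2 + m + 1 for all m ≥ 1.

h(m) = -m^2 + m + 1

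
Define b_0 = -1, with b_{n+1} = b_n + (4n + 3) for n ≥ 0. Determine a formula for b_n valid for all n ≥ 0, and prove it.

Claim: b_n = 2n^2 + n − 1.

Base case: b_0 = -1, and 2·0^2 + 0 − 1 = -1.
Assume b_k = 2k^2 + k − 1.
Then b_{k+1} = b_k + (4k + 3) = (2k^2 + k − 1) + (4k + 3) = 2k^2 + 5k + 2,
and 2·(k+1)^2 + (k+1) − 1 = 2k^2 + 5k + 2.
Hence b_n = 2n^2 + n − 1 for every n ≥ 0, by induction.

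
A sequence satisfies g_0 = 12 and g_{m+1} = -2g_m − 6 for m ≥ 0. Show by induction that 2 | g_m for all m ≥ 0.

Base case: g_0 = 12 = 2·6, so 2 | g_0.
Assume 2 | g_j, so g_j = 2t for some integer t.
Then g_{j+1} = -2g_j − 6 = -2·(2t) − 6 = 2(-2t − 3), so 2 | g_{j+1}.
By induction, 2 | g_m for all m ≥ 0.

2 | g_m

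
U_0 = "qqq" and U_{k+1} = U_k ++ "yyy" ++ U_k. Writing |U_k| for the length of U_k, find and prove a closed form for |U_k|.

Claim: |U_k| = 6·2^k − 3.

Base case: |U_0| = 3, and 6·2^0 − 3 = 3.
Assume |U_j| = 6·2^j − 3.
Then |U_{j+1}| = |U_j| + 3 + |U_j| = 2|U_j| + 3 = 2(6·2^j − 3) + 3 = 6·2^{j+1} − 6 + 3 = 6·2^{j+1} − 3.
This completes the inductive step, so |U_k| = 6·2^k − 3 for all k ≥ 0.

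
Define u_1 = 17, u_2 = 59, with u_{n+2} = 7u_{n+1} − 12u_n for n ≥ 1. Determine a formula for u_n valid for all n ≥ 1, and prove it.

Claim: u_n = 3·3^n + 2·4^n.

Base cases: u_1 = 17 and 3·3^1 + 2·4^1 = 17; u_2 = 59 and 3·3^2 + 2·4^2 = 59.
Assume u_j = 3·3^j + 2·4^j for all 1 ≤ j ≤ r, where r ≥ 2.
Then u_{r+1} = 7u_r − 12u_{r−1} = 7·(3·3^r + 2·4^r) − 12·(3·3^{r−1} + 2·4^{r−1}) = 3·(7·3 − 12)3^{r−1} + 2·(7·4 − 12)4^{r−1} = 27·3^{r−1} + 32·4^{r−1} = 3·3^{r+1} + 2·4^{r+1}.
This completes the inductive step, so u_n = 3·3^n + 2·4^n for all n ≥ 1.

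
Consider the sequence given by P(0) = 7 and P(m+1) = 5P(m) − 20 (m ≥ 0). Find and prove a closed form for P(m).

Claim: P(m) = 2·5^m + 5.

Base case: P(0) = 7, and 2·5^0 + 5 = 2 + 5 = 7.
Assume P(r) = 2·5^r + 5 for some r ≥ 0.
Then P(r+1) = 5P(r) − 20 = 5·(2·5^r + 5) − 20 = 10·5^r + 25 − 20 = 2·5^{r+1} + 5.
So the formula holds for r+1, and by induction P(m) = 2·5^m + 5 for all m ≥ 0.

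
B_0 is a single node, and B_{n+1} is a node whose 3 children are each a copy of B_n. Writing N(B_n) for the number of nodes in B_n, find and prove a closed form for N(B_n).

Claim: N(B_n) = (3^{n+1} − 1)/2.

Base case: N(B_0) = 1, and (3^{0+1} − 1)/2 = 1.
Assume N(B_k) = (3^{k+1} − 1)/2.
Then N(B_{k+1}) = 1 + 3N(B_k) = 1 + 3·(3^{k+1} − 1)/2 = 1 + (3^{k+2} − 3)/2 = (2 + 3^{k+2} − 3)/2 = (3^{k+2} − 1)/2.
By induction, N(B_n) = (3^{n+1} − 1)/2 for all n ≥ 0.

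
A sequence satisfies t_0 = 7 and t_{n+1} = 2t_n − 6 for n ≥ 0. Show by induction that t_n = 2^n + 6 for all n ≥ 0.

Base case: t_0 = 7, and 2^0 + 6 = 1 + 6 = 7.
Assume t_k = 2^k + 6 for some k ≥ 0.
Then t_{k+1} = 2t_k − 6 = 2·(2^k + 6) − 6 = 2^{k+1} + 12 − 6 = 2^{k+1} + 6.
Hence t_n = 2^n + 6 for every n ≥ 0, by induction.

t_n = 2^n + 6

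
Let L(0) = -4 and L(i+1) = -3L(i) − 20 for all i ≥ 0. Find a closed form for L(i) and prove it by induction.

Claim: L(i) = (-3)^i − 5.

Base case: L(0) = -4, and (-3)^0 − 5 = 1 − 5 = -4.
Assume L(m) = (-3)^m − 5 for some m ≥ 0.
Then L(m+1) = -3L(m) − 20 = -3·((-3)^m − 5) − 20 = -3·(-3)^m + 15 − 20 = (-3)^{m+1} − 5.
This completes the inductive step, so L(i) = (-3)^i − 5 for all i ≥ 0.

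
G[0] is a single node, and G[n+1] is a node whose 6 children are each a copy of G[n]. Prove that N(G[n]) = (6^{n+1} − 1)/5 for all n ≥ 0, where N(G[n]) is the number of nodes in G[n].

Base case: N(G[0]) = 1, and (6^{0+1} − 1)/5 = 1.
Assume N(G[k]) = (6^{k+1} − 1)/5.
Then N(G[k+1]) = 1 + 6N(G[k]) = 1 + 6·(6^{k+1} − 1)/5 = 1 + (6^{k+2} − 6)/5 = (5 + 6^{k+2} − 6)/5 = (6^{k+2} − 1)/5.
This completes the inductive step, so N(G[n]) = (6^{n+1} − 1)/5 for all n ≥ 0.

N(G[n]) = (6^{n+1} − 1)/5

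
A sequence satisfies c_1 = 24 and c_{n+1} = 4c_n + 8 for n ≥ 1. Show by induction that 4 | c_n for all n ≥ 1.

Base case: c_1 = 24 = 4·6, so 4 | c_1.
Assume 4 | c_k, so c_k = 4t for some integer t.
Then c_{k+1} = 4c_k + 8 = 4·(4t) + 8 = 4(4t + 2), so 4 | c_{k+1}.
By induction, 4 | c_n for all n ≥ 1.

4 | c_n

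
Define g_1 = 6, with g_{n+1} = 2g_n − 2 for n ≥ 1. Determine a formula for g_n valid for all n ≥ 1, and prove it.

Claim: g_n = 2^{n+1} + 2.

Base case: g_1 = 6, and 2^{1+1} + 2 = 4 + 2 = 6.
Assume g_k = 2^{k+1} + 2 for some k ≥ 1.
Then g_{k+1} = 2g_k − 2 = 2·(2^{k+1} + 2) − 2 = 2^{k+2} + 4 − 2 = 2^{k+2} + 2.
By induction, g_n = 2^{n+1} + 2 for all n ≥ 1.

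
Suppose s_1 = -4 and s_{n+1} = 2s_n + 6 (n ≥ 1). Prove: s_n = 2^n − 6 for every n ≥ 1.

Base case: s_1 = -4, and 2^1 − 6 = 2 − 6 = -4.
Assume s_k = 2^k − 6 for some k ≥ 1.
Then s_{k+1} = 2s_k + 6 = 2·(2^k − 6) + 6 = 2^{k+1} − 12 + 6 = 2^{k+1} − 6.
Hence s_n = 2^n − 6 for every n ≥ 1, by induction.

s_n = 2^n − 6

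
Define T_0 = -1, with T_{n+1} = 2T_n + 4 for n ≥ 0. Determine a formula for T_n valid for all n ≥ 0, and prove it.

Claim: T_n = 3·2^n − 4.

Base case: T_0 = -1, and 3·2^0 − 4 = 3 − 4 = -1.
Assume T_k = 3·2^k − 4 for some k ≥ 0.
Then T_{k+1} = 2T_k + 4 = 2·(3·2^k − 4) + 4 = 6·2^k − 8 + 4 = 3·2^{k+1} − 4.
So the formula holds for k+1, and by induction T_n = 3·2^n − 4 for all n ≥ 0.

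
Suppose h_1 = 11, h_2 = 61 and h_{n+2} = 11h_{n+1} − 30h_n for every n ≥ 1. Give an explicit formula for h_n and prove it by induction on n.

Claim: h_n = 5^n + 6^n.

Base cases: h_1 = 11 and 5^1 + 6^1 = 11; h_2 = 61 and 5^2 + 6^2 = 61.
Assume h_j = 5^j + 6^j for all 1 ≤ j ≤ m, where m ≥ 2.
Then h_{m+1} = 11h_m − 30h_{m−1} = 11·(5^m + 6^m) − 30·(5^{m−1} + 6^{m−1}) = (11·5 − 30)5^{m−1} + (11·6 − 30)6^{m−1} = 25·5^{m−1} + 36·6^{m−1} = 5^{m+1} + 6^{m+1}.
Hence h_n = 5^n + 6^n for every n ≥ 1, by strong induction.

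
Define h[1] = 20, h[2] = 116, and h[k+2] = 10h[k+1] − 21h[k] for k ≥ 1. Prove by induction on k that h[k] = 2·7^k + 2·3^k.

Base cases: h[1] = 20 and 2·7^1 + 2·3^1 = 20; h[2] = 116 and 2·7^2 + 2·3^2 = 116.
Assume h[j] = 2·7^j + 2·3^j for all 1 ≤ j ≤ m, where m ≥ 2.
Then h[m+1] = 10h[m] − 21h[m−1] = 10·(2·7^m + 2·3^m) − 21·(2·7^{m−1} + 2·3^{m−1}) = 2·(10·7 − 21)7^{m−1} + 2·(10·3 − 21)3^{m−1} = 98·7^{m−1} + 18·3^{m−1} = 2·7^{m+1} + 2·3^{m+1}.
Hence h[k] = 2·7^k + 2·3^k for every k ≥ 1, by strong induction.

h[k] = 2·7^k + 2·3^k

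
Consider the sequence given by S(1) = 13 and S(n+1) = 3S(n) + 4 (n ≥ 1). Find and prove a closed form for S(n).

Claim: S(n) = 5·3^n − 2.

Base case: S(1) = 13, and 5·3^1 − 2 = 15 − 2 = 13.
Assume S(r) = 5·3^r − 2 for some r ≥ 1.
Then S(r+1) = 3S(r) + 4 = 3·(5·3^r − 2) + 4 = 15·3^r − 6 + 4 = 5·3^{r+1} − 2.
So the formula holds for r+1, and by induction S(n) = 5·3^n − 2 for all n ≥ 1.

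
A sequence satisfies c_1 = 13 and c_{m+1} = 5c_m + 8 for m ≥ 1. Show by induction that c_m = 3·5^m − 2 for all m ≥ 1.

Base case: c_1 = 13, and 3·5^1 − 2 = 15 − 2 = 13.
Assume c_r = 3·5^r − 2 for some r ≥ 1.
Then c_{r+1} = 5c_r + 8 = 5·(3·5^r − 2) + 8 = 15·5^r − 10 + 8 = 3·5^{r+1} − 2.
This completes the inductive step, so c_m = 3·5^m − 2 for all m ≥ 1.

c_m = 3·5^m − 2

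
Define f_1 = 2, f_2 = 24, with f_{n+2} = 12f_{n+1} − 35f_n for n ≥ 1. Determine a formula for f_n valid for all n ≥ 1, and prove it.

Claim: f_n = -5^n + 7^n.

Base cases: f_1 = 2 and -5^1 + 7^1 = 2; f_2 = 24 and -5^2 + 7^2 = 24.
Assume f_j = -5^j + 7^j for all 1 ≤ j ≤ r, where r ≥ 2.
Then f_{r+1} = 12f_r − 35f_{r−1} = 12·(-5^r + 7^r) − 35·(-5^{r−1} + 7^{r−1}) = -(12·5 − 35)5^{r−1} + (12·7 − 35)7^{r−1} = -25·5^{r−1} + 49·7^{r−1} = -5^{r+1} + 7^{r+1}.
So the formula holds for r+1, and by strong induction f_n = -5^n + 7^n for all n ≥ 1.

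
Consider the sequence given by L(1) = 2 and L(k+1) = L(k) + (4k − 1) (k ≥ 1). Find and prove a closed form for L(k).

Claim: L(k) = 2k^2 − 3k + 3.

Base case: L(1) = 2, and 2·1^2 − 3·1 + 3 = 2.
Assume L(r) = 2r^2 − 3r + 3.
Then L(r+1) = L(r) + (4r − 1) = (2r^2 − 3r + 3) + (4r − 1) = 2r^2 + r + 2,
and 2·(r+1)^2 − 3·(r+1) + 3 = 2r^2 + r + 2.
By induction, L(k) = 2k^2 − 3k + 3 for all k ≥ 1.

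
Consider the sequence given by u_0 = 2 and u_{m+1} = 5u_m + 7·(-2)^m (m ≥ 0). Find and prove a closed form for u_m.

Claim: u_m = 3·5^m − (-2)^m.

Base case: u_0 = 2, and 3·5^0 − (-2)^0 = 3 − 1 = 2.
Assume u_j = 3·5^j − (-2)^j for some j ≥ 0.
Then u_{j+1} = 5u_j + 7·(-2)^j = 5·(3·5^j − (-2)^j) + 7·(-2)^j = 3·5^{j+1} − 5·(-2)^j + 7·(-2)^j = 3·5^{j+1} + 2·(-2)^j = 3·5^{j+1} − (-2)^{j+1}.
This completes the inductive step, so u_m = 3·5^m − (-2)^m for all m ≥ 0.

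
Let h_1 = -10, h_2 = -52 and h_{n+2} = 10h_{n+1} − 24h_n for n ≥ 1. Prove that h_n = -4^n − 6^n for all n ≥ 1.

Base cases: h_1 = -10 and -4^1 − 6^1 = -10; h_2 = -52 and -4^2 − 6^2 = -52.
Assume h_j = -4^j − 6^j for all 1 ≤ j ≤ m, where m ≥ 2.
Then h_{m+1} = 10h_m − 24h_{m−1} = 10·(-4^m − 6^m) − 24·(-4^{m−1} − 6^{m−1}) = -(10·4 − 24)4^{m−1} − (10·6 − 24)6^{m−1} = -16·4^{m−1} − 36·6^{m−1} = -4^{m+1} − 6^{m+1}.
So the formula holds for m+1, and by strong induction h_n = -4^n − 6^n for all n ≥ 1.

h_n = -4^n − 6^n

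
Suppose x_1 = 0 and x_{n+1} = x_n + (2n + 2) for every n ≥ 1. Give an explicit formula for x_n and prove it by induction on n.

Claim: x_n = n^2 + n − 2.

Base case: x_1 = 0, and 1^2 + 1 − 2 = 0.
Assume x_m = m^2 + m − 2.
Then x_{m+1} = x_m + (2m + 2) = (m^2 + m − 2) + (2m + 2) = m^2 + 3m,
and (m+1)^2 + (m+1) − 2 = m^2 + 3m.
Hence x_n = n^2 + n − 2 for every n ≥ 1, by induction.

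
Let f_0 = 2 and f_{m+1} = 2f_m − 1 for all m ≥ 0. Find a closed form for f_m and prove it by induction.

Claim: f_m = 2^m + 1.

Base case: f_0 = 2, and 2^0 + 1 = 1 + 1 = 2.
Assume f_j = 2^j + 1 for some j ≥ 0.
Then f_{j+1} = 2f_j − 1 = 2·(2^j + 1) − 1 = 2^{j+1} + 2 − 1 = 2^{j+1} + 1.
Hence f_m = 2^m + 1 for every m ≥ 0, by induction.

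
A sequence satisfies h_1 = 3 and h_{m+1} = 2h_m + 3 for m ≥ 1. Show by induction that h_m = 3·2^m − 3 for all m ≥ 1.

Base case: h_1 = 3, and 3·2^1 − 3 = 6 − 3 = 3.
Assume h_j = 3·2^j − 3 for some j ≥ 1.
Then h_{j+1} = 2h_j + 3 = 2·(3·2^j − 3) + 3 = 6·2^j − 6 + 3 = 3·2^{j+1} − 3.
This completes the inductive step, so h_m = 3·2^m − 3 for all m ≥ 1.

h_m = 3·2^m − 3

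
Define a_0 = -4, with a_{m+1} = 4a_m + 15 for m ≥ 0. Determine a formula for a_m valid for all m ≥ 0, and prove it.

Claim: a_m = 4^m − 5.

Base case: a_0 = -4, and 4^0 − 5 = 1 − 5 = -4.
Assume a_j = 4^j − 5 for some j ≥ 0.
Then a_{j+1} = 4a_j + 15 = 4·(4^j − 5) + 15 = 4^{j+1} − 20 + 15 = 4^{j+1} − 5.
Hence a_m = 4^m − 5 for every m ≥ 0, by induction.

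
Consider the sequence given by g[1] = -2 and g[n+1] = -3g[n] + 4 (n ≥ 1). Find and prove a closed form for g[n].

Claim: g[n] = (-3)^n + 1.

Base case: g[1] = -2, and (-3)^1 + 1 = -3 + 1 = -2.
Assume g[j] = (-3)^j + 1 for some j ≥ 1.
Then g[j+1] = -3g[j] + 4 = -3·((-3)^j + 1) + 4 = -3·(-3)^j − 3 + 4 = (-3)^{j+1} + 1.
So the formula holds for j+1, and by induction g[n] = (-3)^n + 1 for all n ≥ 1.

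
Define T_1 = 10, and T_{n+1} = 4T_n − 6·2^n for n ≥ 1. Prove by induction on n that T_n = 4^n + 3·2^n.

Base case: T_1 = 10, and 4^1 + 3·2^1 = 4 + 6 = 10.
Assume T_r = 4^r + 3·2^r for some r ≥ 1.
Then T_{r+1} = 4T_r − 6·2^r = 4·(4^r + 3·2^r) − 6·2^r = 4^{r+1} + 12·2^r − 6·2^r = 4^{r+1} + 6·2^r = 4^{r+1} + 3·2^{r+1}.
Hence T_n = 4^n + 3·2^n for every n ≥ 1, by induction.

T_n = 4^n + 3·2^n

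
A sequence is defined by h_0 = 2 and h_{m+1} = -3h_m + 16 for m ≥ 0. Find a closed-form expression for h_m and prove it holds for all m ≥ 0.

Claim: h_m = -2·(-3)^m + 4.

Base case: h_0 = 2, and -2·(-3)^0 + 4 = -2 + 4 = 2.
Assume h_k = -2·(-3)^k + 4 for some k ≥ 0.
Then h_{k+1} = -3h_k + 16 = -3·(-2·(-3)^k + 4) + 16 = 6·(-3)^k − 12 + 16 = -2·(-3)^{k+1} + 4.
So the formula holds for k+1, and by induction h_m = -2·(-3)^m + 4 for all m ≥ 0.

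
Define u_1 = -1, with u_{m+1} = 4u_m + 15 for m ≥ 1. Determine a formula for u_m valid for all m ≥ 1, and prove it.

Claim: u_m = 4^m − 5.

Base case: u_1 = -1, and 4^1 − 5 = 4 − 5 = -1.
Assume u_k = 4^k − 5 for some k ≥ 1.
Then u_{k+1} = 4u_k + 15 = 4·(4^k − 5) + 15 = 4^{k+1} − 20 + 15 = 4^{k+1} − 5.
So the formula holds for k+1, and by induction u_m = 4^m − 5 for all m ≥ 1.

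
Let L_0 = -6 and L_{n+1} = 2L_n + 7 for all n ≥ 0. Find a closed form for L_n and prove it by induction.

Claim: L_n = 2^n − 7.

Base case: L_0 = -6, and 2^0 − 7 = 1 − 7 = -6.
Assume L_j = 2^j − 7 for some j ≥ 0.
Then L_{j+1} = 2L_j + 7 = 2·(2^j − 7) + 7 = 2^{j+1} − 14 + 7 = 2^{j+1} − 7.
By induction, L_n = 2^n − 7 for all n ≥ 0.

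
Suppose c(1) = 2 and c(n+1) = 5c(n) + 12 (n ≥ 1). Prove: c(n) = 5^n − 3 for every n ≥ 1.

Base case: c(1) = 2, and 5^1 − 3 = 5 − 3 = 2.
Assume c(m) = 5^m − 3 for some m ≥ 1.
Then c(m+1) = 5c(m) + 12 = 5·(5^m − 3) + 12 = 5^{m+1} − 15 + 12 = 5^{m+1} − 3.
Hence c(n) = 5^n − 3 for every n ≥ 1, by induction.

c(n) = 5^n − 3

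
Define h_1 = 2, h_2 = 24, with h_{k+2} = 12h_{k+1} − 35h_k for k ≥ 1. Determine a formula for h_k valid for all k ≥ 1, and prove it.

Claim: h_k = -5^k + 7^k.

Base cases: h_1 = 2 and -5^1 + 7^1 = 2; h_2 = 24 and -5^2 + 7^2 = 24.
Assume h_i = -5^i + 7^i for all 1 ≤ i ≤ j, where j ≥ 2.
Then h_{j+1} = 12h_j − 35h_{j−1} = 12·(-5^j + 7^j) − 35·(-5^{j−1} + 7^{j−1}) = -(12·5 − 35)5^{j−1} + (12·7 − 35)7^{j−1} = -25·5^{j−1} + 49·7^{j−1} = -5^{j+1} + 7^{j+1}.
This completes the inductive step, so h_k = -5^k + 7^k for all k ≥ 1.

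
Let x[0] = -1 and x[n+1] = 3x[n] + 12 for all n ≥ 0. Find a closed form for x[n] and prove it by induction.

Claim: x[n] = 5·3^n − 6.

Base case: x[0] = -1, and 5·3^0 − 6 = 5 − 6 = -1.
Assume x[m] = 5·3^m − 6 for some m ≥ 0.
Then x[m+1] = 3x[m] + 12 = 3·(5·3^m − 6) + 12 = 15·3^m − 18 + 12 = 5·3^{m+1} − 6.
So the formula holds for m+1, and by induction x[n] = 5·3^n − 6 for all n ≥ 0.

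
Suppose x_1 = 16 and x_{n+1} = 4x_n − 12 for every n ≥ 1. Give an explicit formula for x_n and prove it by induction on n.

Claim: x_n = 3·4^n + 4.

Base case: x_1 = 16, and 3·4^1 + 4 = 12 + 4 = 16.
Assume x_k = 3·4^k + 4 for some k ≥ 1.
Then x_{k+1} = 4x_k − 12 = 4·(3·4^k + 4) − 12 = 12·4^k + 16 − 12 = 3·4^{k+1} + 4.
By induction, x_n = 3·4^n + 4 for all n ≥ 1.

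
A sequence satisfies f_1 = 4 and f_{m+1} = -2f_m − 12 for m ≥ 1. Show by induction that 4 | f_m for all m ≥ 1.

Base case: f_1 = 4 = 4·1, so 4 | f_1.
Assume 4 | f_k, so f_k = 4t for some integer t.
Then f_{k+1} = -2f_k − 12 = -2·(4t) − 12 = 4(-2t − 3), so 4 | f_{k+1}.
By induction, 4 | f_m for all m ≥ 1.

4 | f_m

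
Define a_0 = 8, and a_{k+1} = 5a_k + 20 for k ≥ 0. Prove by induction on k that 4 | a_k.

Base case: a_0 = 8 = 4·2, so 4 | a_0.
Assume 4 | a_m, so a_m = 4t for some integer t.
Then a_{m+1} = 5a_m + 20 = 5·(4t) + 20 = 4(5t + 5), so 4 | a_{m+1}.
Hence 4 | a_k for every k ≥ 0, by induction.

4 | a_k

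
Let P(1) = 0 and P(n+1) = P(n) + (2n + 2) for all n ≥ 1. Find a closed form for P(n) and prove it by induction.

Claim: P(n) = n^2 + n − 2.

Base case: P(1) = 0, and 1^2 + 1 − 2 = 0.
Assume P(r) = r^2 + r − 2.
Then P(r+1) = P(r) + (2r + 2) = (r^2 + r − 2) + (2r + 2) = r^2 + 3r,
and (r+1)^2 + (r+1) − 2 = r^2 + 3r.
By induction, P(n) = n^2 + n − 2 for all n ≥ 1.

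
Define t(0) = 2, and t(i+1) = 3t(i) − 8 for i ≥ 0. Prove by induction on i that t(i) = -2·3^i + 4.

Base case: t(0) = 2, and -2·3^0 + 4 = -2 + 4 = 2.
Assume t(k) = -2·3^k + 4 for some k ≥ 0.
Then t(k+1) = 3t(k) − 8 = 3·(-2·3^k + 4) − 8 = -6·3^k + 12 − 8 = -2·3^{k+1} + 4.
Hence t(i) = -2·3^i + 4 for every i ≥ 0, by induction.

t(i) = -2·3^i + 4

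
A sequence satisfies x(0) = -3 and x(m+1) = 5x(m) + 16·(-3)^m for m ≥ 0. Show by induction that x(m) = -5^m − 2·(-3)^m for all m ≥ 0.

Base case: x(0) = -3, and -5^0 − 2·(-3)^0 = -1 − 2 = -3.
Assume x(r) = -5^r − 2·(-3)^r for some r ≥ 0.
Then x(r+1) = 5x(r) + 16·(-3)^r = 5·(-5^r − 2·(-3)^r) + 16·(-3)^r = -5^{r+1} − 10·(-3)^r + 16·(-3)^r = -5^{r+1} + 6·(-3)^r = -5^{r+1} − 2·(-3)^{r+1}.
So the formula holds for r+1, and by induction x(m) = -5^m − 2·(-3)^m for all m ≥ 0.

x(m) = -5^m − 2·(-3)^m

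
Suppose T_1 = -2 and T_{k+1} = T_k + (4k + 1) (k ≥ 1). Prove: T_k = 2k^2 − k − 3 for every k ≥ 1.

Base case: T_1 = -2, and 2·1^2 − 1 − 3 = -2.
Assume T_j = 2j^2 − j − 3.
Then T_{j+1} = T_j + (4j + 1) = (2j^2 − j − 3) + (4j + 1) = 2j^2 + 3j − 2,
and 2·(j+1)^2 − (j+1) − 3 = 2j^2 + 3j − 2.
Hence T_k = 2k^2 − k − 3 for every k ≥ 1, by induction.

T_k = 2k^2 − k − 3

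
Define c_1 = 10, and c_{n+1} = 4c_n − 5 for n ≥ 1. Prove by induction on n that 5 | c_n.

Base case: c_1 = 10 = 5·2, so 5 | c_1.
Assume 5 | c_k, so c_k = 5t for some integer t.
Then c_{k+1} = 4c_k − 5 = 4·(5t) − 5 = 5(4t − 1), so 5 | c_{k+1}.
This completes the inductive step, so 5 | c_n for all n ≥ 1.

5 | c_n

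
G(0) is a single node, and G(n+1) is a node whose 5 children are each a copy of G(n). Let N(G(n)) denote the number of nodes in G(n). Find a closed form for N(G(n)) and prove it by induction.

Claim: N(G(n)) = (5^{n+1} − 1)/4.

Base case: N(G(0)) = 1, and (5^{0+1} − 1)/4 = 1.
Assume N(G(r)) = (5^{r+1} − 1)/4.
Then N(G(r+1)) = 1 + 5N(G(r)) = 1 + 5·(5^{r+1} − 1)/4 = 1 + (5^{r+2} − 5)/4 = (4 + 5^{r+2} − 5)/4 = (5^{r+2} − 1)/4.
Hence N(G(n)) = (5^{n+1} − 1)/4 for every n ≥ 0, by induction.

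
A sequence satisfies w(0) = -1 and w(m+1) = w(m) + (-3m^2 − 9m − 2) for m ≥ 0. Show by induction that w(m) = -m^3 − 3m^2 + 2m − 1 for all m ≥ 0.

Base case: w(0) = -1, and -0^3 − 3·0^2 + 2·0 − 1 = -1.
Assume w(k) = -k^3 − 3k^2 + 2k − 1.
Then w(k+1) = w(k) + (-3k^2 − 9k − 2) = (-k^3 − 3k^2 + 2k − 1) + (-3k^2 − 9k − 2) = -k^3 − 6k^2 − 7k − 3,
and -(k+1)^3 − 3·(k+1)^2 + 2·(k+1) − 1 = -k^3 − 6k^2 − 7k − 3.
Hence w(m) = -m^3 − 3m^2 + 2m − 1 for every m ≥ 0, by induction.

w(m) = -m^3 − 3m^2 + 2m − 1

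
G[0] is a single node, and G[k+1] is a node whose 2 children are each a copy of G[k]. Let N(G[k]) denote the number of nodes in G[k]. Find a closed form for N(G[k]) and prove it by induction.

Claim: N(G[k]) = 2^{k+1} − 1.

Base case: N(G[0]) = 1, and 2^{0+1} − 1 = 1.
Assume N(G[m]) = 2^{m+1} − 1.
Then N(G[m+1]) = 1 + 2N(G[m]) = 1 + 2(2^{m+1} − 1) = 2^{m+2} − 2 + 1 = 2^{m+2} − 1.
So the formula holds for m+1, and by induction N(G[k]) = 2^{k+1} − 1 for all k ≥ 0.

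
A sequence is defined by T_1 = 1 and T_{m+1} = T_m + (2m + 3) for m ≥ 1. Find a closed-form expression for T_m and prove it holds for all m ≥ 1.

Claim: T_m = m^2 + 2m − 2.

Base case: T_1 = 1, and 1^2 + 2·1 − 2 = 1.
Assume T_r = r^2 + 2r − 2.
Then T_{r+1} = T_r + (2r + 3) = (r^2 + 2r − 2) + (2r + 3) = r^2 + 4r + 1,
and (r+1)^2 + 2·(r+1) − 2 = r^2 + 4r + 1.
This completes the inductive step, so T_m = m^2 + 2m − 2 for all m ≥ 1.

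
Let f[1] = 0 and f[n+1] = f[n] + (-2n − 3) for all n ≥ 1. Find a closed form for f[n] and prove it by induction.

Claim: f[n] = -n^2 − 2n + 3.

Base case: f[1] = 0, and -1^2 − 2·1 + 3 = 0.
Assume f[k] = -k^2 − 2k + 3.
Then f[k+1] = f[k] + (-2k − 3) = (-k^2 − 2k + 3) + (-2k − 3) = -k^2 − 4k,
and -(k+1)^2 − 2·(k+1) + 3 = -k^2 − 4k.
Hence f[n] = -n^2 − 2n + 3 for every n ≥ 1, by induction.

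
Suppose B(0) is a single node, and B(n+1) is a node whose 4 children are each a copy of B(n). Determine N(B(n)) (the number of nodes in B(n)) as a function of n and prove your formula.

Claim: N(B(n)) = (4^{n+1} − 1)/3.

Base case: N(B(0)) = 1, and (4^{0+1} − 1)/3 = 1.
Assume N(B(k)) = (4^{k+1} − 1)/3.
Then N(B(k+1)) = 1 + 4N(B(k)) = 1 + 4·(4^{k+1} − 1)/3 = 1 + (4^{k+2} − 4)/3 = (3 + 4^{k+2} − 4)/3 = (4^{k+2} − 1)/3.
So the formula holds for k+1, and by induction N(B(n)) = (4^{n+1} − 1)/3 for all n ≥ 0.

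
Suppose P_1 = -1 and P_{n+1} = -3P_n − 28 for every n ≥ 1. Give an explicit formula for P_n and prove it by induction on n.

Claim: P_n = -2·(-3)^n − 7.

Base case: P_1 = -1, and -2·(-3)^1 − 7 = 6 − 7 = -1.
Assume P_k = -2·(-3)^k − 7 for some k ≥ 1.
Then P_{k+1} = -3P_k − 28 = -3·(-2·(-3)^k − 7) − 28 = 6·(-3)^k + 21 − 28 = -2·(-3)^{k+1} − 7.
By induction, P_n = -2·(-3)^n − 7 for all n ≥ 1.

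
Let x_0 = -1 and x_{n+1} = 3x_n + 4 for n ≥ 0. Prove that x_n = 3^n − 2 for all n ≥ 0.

Base case: x_0 = -1, and 3^0 − 2 = 1 − 2 = -1.
Assume x_k = 3^k − 2 for some k ≥ 0.
Then x_{k+1} = 3x_k + 4 = 3·(3^k − 2) + 4 = 3^{k+1} − 6 + 4 = 3^{k+1} − 2.
So the formula holds for k+1, and by induction x_n = 3^n − 2 for all n ≥ 0.

x_n = 3^n − 2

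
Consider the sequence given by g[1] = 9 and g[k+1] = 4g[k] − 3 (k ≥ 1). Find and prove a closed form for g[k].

Claim: g[k] = 2·4^k + 1.

Base case: g[1] = 9, and 2·4^1 + 1 = 8 + 1 = 9.
Assume g[r] = 2·4^r + 1 for some r ≥ 1.
Then g[r+1] = 4g[r] − 3 = 4·(2·4^r + 1) − 3 = 8·4^r + 4 − 3 = 2·4^{r+1} + 1.
This completes the inductive step, so g[k] = 2·4^k + 1 for all k ≥ 1.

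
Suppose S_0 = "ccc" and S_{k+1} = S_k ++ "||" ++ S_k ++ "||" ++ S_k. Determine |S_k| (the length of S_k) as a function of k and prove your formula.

Claim: |S_k| = 5·3^k − 2.

Base case: |S_0| = 3, and 5·3^0 − 2 = 3.
Assume |S_m| = 5·3^m − 2.
Then |S_{m+1}| = 3|S_m| + 4 = 3(5·3^m − 2) + 4 = 5·3^{m+1} − 6 + 4 = 5·3^{m+1} − 2.
So the formula holds for m+1, and by induction |S_k| = 5·3^k − 2 for all k ≥ 0.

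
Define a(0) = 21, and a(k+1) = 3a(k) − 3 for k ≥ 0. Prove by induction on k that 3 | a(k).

Base case: a(0) = 21 = 3·7, so 3 | a(0).
Assume 3 | a(j), so a(j) = 3t for some integer t.
Then a(j+1) = 3a(j) − 3 = 3·(3t) − 3 = 3(3t − 1), so 3 | a(j+1).
By induction, 3 | a(k) for all k ≥ 0.

3 | a(k)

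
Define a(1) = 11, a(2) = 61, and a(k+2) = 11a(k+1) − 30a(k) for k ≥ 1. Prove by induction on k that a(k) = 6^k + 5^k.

Base cases: a(1) = 11 and 6^1 + 5^1 = 11; a(2) = 61 and 6^2 + 5^2 = 61.
Assume a(j) = 6^j + 5^j for all 1 ≤ j ≤ m, where m ≥ 2.
Then a(m+1) = 11a(m) − 30a(m−1) = 11·(6^m + 5^m) − 30·(6^{m−1} + 5^{m−1}) = (11·6 − 30)6^{m−1} + (11·5 − 30)5^{m−1} = 36·6^{m−1} + 25·5^{m−1} = 6^{m+1} + 5^{m+1}.
So the formula holds for m+1, and by strong induction a(k) = 6^k + 5^k for all k ≥ 1.

a(k) = 6^k + 5^k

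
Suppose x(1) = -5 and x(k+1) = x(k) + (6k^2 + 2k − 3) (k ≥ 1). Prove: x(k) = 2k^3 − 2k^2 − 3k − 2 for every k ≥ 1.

Base case: x(1) = -5, and 2·1^3 − 2·1^2 − 3·1 − 2 = -5.
Assume x(m) = 2m^3 − 2m^2 − 3m − 2.
Then x(m+1) = x(m) + (6m^2 + 2m − 3) = (2m^3 − 2m^2 − 3m − 2) + (6m^2 + 2m − 3) = 2m^3 + 4m^2 − m − 5,
and 2·(m+1)^3 − 2·(m+1)^2 − 3·(m+1) − 2 = 2m^3 + 4m^2 − m − 5.
This completes the inductive step, so x(k) = 2k^3 − 2k^2 − 3k − 2 for all k ≥ 1.

x(k) = 2k^3 − 2k^2 − 3k − 2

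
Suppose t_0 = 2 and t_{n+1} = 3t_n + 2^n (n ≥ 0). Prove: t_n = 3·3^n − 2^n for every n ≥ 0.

Base case: t_0 = 2, and 3·3^0 − 2^0 = 3 − 1 = 2.
Assume t_m = 3·3^m − 2^m for some m ≥ 0.
Then t_{m+1} = 3t_m + 2^m = 3·(3·3^m − 2^m) + 2^m = 3·3^{m+1} − 3·2^m + 2^m = 3·3^{m+1} − 2·2^m = 3·3^{m+1} − 2^{m+1}.
This completes the inductive step, so t_n = 3·3^n − 2^n for all n ≥ 0.

t_n = 3·3^n − 2^n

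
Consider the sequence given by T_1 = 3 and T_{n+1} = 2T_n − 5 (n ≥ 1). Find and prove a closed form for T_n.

Claim: T_n = -2^n + 5.

Base case: T_1 = 3, and -2^1 + 5 = -2 + 5 = 3.
Assume T_r = -2^r + 5 for some r ≥ 1.
Then T_{r+1} = 2T_r − 5 = 2·(-2^r + 5) − 5 = -2^{r+1} + 10 − 5 = -2^{r+1} + 5.
So the formula holds for r+1, and by induction T_n = -2^n + 5 for all n ≥ 1.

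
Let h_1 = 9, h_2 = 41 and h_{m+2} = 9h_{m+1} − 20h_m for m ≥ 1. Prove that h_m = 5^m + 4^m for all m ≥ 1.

Base cases: h_1 = 9 and 5^1 + 4^1 = 9; h_2 = 41 and 5^2 + 4^2 = 41.
Assume h_i = 5^i + 4^i for all 1 ≤ i ≤ j, where j ≥ 2.
Then h_{j+1} = 9h_j − 20h_{j−1} = 9·(5^j + 4^j) − 20·(5^{j−1} + 4^{j−1}) = (9·5 − 20)5^{j−1} + (9·4 − 20)4^{j−1} = 25·5^{j−1} + 16·4^{j−1} = 5^{j+1} + 4^{j+1}.
So the formula holds for j+1, and by strong induction h_m = 5^m + 4^m for all m ≥ 1.

h_m = 5^m + 4^m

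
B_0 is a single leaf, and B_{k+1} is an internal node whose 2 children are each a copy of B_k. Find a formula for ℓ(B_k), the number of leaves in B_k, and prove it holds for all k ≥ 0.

Claim: ℓ(B_k) = 2^k.

Base case: ℓ(B_0) = 1, and 2^0 = 1.
Assume ℓ(B_j) = 2^j.
Then ℓ(B_{j+1}) = 2·ℓ(B_j) = 2·2^j = 2^{j+1}.
By induction, ℓ(B_k) = 2^k for all k ≥ 0.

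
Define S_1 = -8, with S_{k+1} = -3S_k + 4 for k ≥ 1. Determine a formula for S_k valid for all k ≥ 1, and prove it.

Claim: S_k = 3·(-3)^k + 1.

Base case: S_1 = -8, and 3·(-3)^1 + 1 = -9 + 1 = -8.
Assume S_j = 3·(-3)^j + 1 for some j ≥ 1.
Then S_{j+1} = -3S_j + 4 = -3·(3·(-3)^j + 1) + 4 = -9·(-3)^j − 3 + 4 = 3·(-3)^{j+1} + 1.
So the formula holds for j+1, and by induction S_k = 3·(-3)^k + 1 for all k ≥ 1.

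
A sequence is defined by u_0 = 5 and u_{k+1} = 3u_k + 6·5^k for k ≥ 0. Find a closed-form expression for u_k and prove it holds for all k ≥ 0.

Claim: u_k = 2·3^k + 3·5^k.

Base case: u_0 = 5, and 2·3^0 + 3·5^0 = 2 + 3 = 5.
Assume u_r = 2·3^r + 3·5^r for some r ≥ 0.
Then u_{r+1} = 3u_r + 6·5^r = 3·(2·3^r + 3·5^r) + 6·5^r = 2·3^{r+1} + 9·5^r + 6·5^r = 2·3^{r+1} + 15·5^r = 2·3^{r+1} + 3·5^{r+1}.
So the formula holds for r+1, and by induction u_k = 2·3^k + 3·5^k for all k ≥ 0.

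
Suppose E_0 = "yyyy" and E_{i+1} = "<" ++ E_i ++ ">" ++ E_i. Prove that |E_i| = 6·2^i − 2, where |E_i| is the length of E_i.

Base case: |E_0| = 4, and 6·2^0 − 2 = 4.
Assume |E_j| = 6·2^j − 2.
Then |E_{j+1}| = 1 + |E_j| + 1 + |E_j| = 2|E_j| + 2 = 2(6·2^j − 2) + 2 = 6·2^{j+1} − 4 + 2 = 6·2^{j+1} − 2.
This completes the inductive step, so |E_i| = 6·2^i − 2 for all i ≥ 0.

|E_i| = 6·2^i − 2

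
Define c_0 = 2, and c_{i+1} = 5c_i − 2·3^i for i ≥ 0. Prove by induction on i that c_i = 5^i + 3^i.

Base case: c_0 = 2, and 5^0 + 3^0 = 1 + 1 = 2.
Assume c_m = 5^m + 3^m for some m ≥ 0.
Then c_{m+1} = 5c_m − 2·3^m = 5·(5^m + 3^m) − 2·3^m = 5^{m+1} + 5·3^m − 2·3^m = 5^{m+1} + 3·3^m = 5^{m+1} + 3^{m+1}.
So the formula holds for m+1, and by induction c_i = 5^i + 3^i for all i ≥ 0.

c_i = 5^i + 3^i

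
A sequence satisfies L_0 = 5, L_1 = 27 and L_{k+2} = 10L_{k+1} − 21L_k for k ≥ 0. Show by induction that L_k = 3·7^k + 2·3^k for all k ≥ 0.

Base cases: L_0 = 5 and 3·7^0 + 2·3^0 = 5; L_1 = 27 and 3·7^1 + 2·3^1 = 27.
Assume L_i = 3·7^i + 2·3^i for all 0 ≤ i ≤ j, where j ≥ 1.
Then L_{j+1} = 10L_j − 21L_{j−1} = 10·(3·7^j + 2·3^j) − 21·(3·7^{j−1} + 2·3^{j−1}) = 3·(10·7 − 21)7^{j−1} + 2·(10·3 − 21)3^{j−1} = 147·7^{j−1} + 18·3^{j−1} = 3·7^{j+1} + 2·3^{j+1}.
By strong induction, L_k = 3·7^k + 2·3^k for all k ≥ 0.

L_k = 3·7^k + 2·3^k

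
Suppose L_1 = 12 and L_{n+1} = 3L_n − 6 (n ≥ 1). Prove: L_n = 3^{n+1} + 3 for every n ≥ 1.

Base case: L_1 = 12, and 3^{1+1} + 3 = 9 + 3 = 12.
Assume L_j = 3^{j+1} + 3 for some j ≥ 1.
Then L_{j+1} = 3L_j − 6 = 3·(3^{j+1} + 3) − 6 = 3^{j+2} + 9 − 6 = 3^{j+2} + 3.
So the formula holds for j+1, and by induction L_n = 3^{n+1} + 3 for all n ≥ 1.

L_n = 3^{n+1} + 3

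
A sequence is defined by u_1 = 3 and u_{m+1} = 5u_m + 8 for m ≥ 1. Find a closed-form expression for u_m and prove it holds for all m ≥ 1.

Claim: u_m = 5^m − 2.

Base case: u_1 = 3, and 5^1 − 2 = 5 − 2 = 3.
Assume u_r = 5^r − 2 for some r ≥ 1.
Then u_{r+1} = 5u_r + 8 = 5·(5^r − 2) + 8 = 5^{r+1} − 10 + 8 = 5^{r+1} − 2.
By induction, u_m = 5^m − 2 for all m ≥ 1.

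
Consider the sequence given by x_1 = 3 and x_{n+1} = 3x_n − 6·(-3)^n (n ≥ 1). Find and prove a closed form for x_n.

Claim: x_n = 2·3^n + (-3)^n.

Base case: x_1 = 3, and 2·3^1 + (-3)^1 = 6 − 3 = 3.
Assume x_j = 2·3^j + (-3)^j for some j ≥ 1.
Then x_{j+1} = 3x_j − 6·(-3)^j = 3·(2·3^j + (-3)^j) − 6·(-3)^j = 2·3^{j+1} + 3·(-3)^j − 6·(-3)^j = 2·3^{j+1} − 3·(-3)^j = 2·3^{j+1} + (-3)^{j+1}.
This completes the inductive step, so x_n = 2·3^n + (-3)^n for all n ≥ 1.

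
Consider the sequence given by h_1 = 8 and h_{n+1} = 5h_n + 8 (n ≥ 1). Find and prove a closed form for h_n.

Claim: h_n = 2·5^n − 2.

Base case: h_1 = 8, and 2·5^1 − 2 = 10 − 2 = 8.
Assume h_m = 2·5^m − 2 for some m ≥ 1.
Then h_{m+1} = 5h_m + 8 = 5·(2·5^m − 2) + 8 = 10·5^m − 10 + 8 = 2·5^{m+1} − 2.
This completes the inductive step, so h_n = 2·5^n − 2 for all n ≥ 1.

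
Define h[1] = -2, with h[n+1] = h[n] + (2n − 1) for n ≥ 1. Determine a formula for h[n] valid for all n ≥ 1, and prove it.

Claim: h[n] = n^2 − 2n − 1.

Base case: h[1] = -2, and 1^2 − 2·1 − 1 = -2.
Assume h[j] = j^2 − 2j − 1.
Then h[j+1] = h[j] + (2j − 1) = (j^2 − 2j − 1) + (2j − 1) = j^2 − 2,
and (j+1)^2 − 2·(j+1) − 1 = j^2 − 2.
By induction, h[n] = n^2 − 2n − 1 for all n ≥ 1.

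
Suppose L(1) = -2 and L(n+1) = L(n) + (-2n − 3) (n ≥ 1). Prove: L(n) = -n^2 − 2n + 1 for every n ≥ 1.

Base case: L(1) = -2, and -1^2 − 2·1 + 1 = -2.
Assume L(k) = -k^2 − 2k + 1.
Then L(k+1) = L(k) + (-2k − 3) = (-k^2 − 2k + 1) + (-2k − 3) = -k^2 − 4k − 2,
and -(k+1)^2 − 2·(k+1) + 1 = -k^2 − 4k − 2.
Hence L(n) = -n^2 − 2n + 1 for every n ≥ 1, by induction.

L(n) = -n^2 − 2n + 1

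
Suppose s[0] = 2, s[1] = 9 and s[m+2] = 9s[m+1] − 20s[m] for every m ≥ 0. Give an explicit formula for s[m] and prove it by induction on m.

Claim: s[m] = 5^m + 4^m.

Base cases: s[0] = 2 and 5^0 + 4^0 = 2; s[1] = 9 and 5^1 + 4^1 = 9.
Assume s[j] = 5^j + 4^j for all 0 ≤ j ≤ k, where k ≥ 1.
Then s[k+1] = 9s[k] − 20s[k−1] = 9·(5^k + 4^k) − 20·(5^{k−1} + 4^{k−1}) = (9·5 − 20)5^{k−1} + (9·4 − 20)4^{k−1} = 25·5^{k−1} + 16·4^{k−1} = 5^{k+1} + 4^{k+1}.
So the formula holds for k+1, and by strong induction s[m] = 5^m + 4^m for all m ≥ 0.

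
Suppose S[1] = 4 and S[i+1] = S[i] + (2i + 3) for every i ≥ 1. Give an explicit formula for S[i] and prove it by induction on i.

Claim: S[i] = i^2 + 2i + 1.

Base case: S[1] = 4, and 1^2 + 2·1 + 1 = 4.
Assume S[r] = r^2 + 2r + 1.
Then S[r+1] = S[r] + (2r + 3) = (r^2 + 2r + 1) + (2r + 3) = r^2 + 4r + 4,
and (r+1)^2 + 2·(r+1) + 1 = r^2 + 4r + 4.
This completes the inductive step, so S[i] = i^2 + 2i + 1 for all i ≥ 1.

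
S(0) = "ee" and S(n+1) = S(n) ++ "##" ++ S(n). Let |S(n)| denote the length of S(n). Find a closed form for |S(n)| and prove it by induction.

Claim: |S(n)| = 2^{n+2} − 2.

Base case: |S(0)| = 2, and 2^{0+2} − 2 = 2.
Assume |S(j)| = 2^{j+2} − 2.
Then |S(j+1)| = |S(j)| + 2 + |S(j)| = 2|S(j)| + 2 = 2(2^{j+2} − 2) + 2 = 2^{j+3} − 4 + 2 = 2^{j+3} − 2.
This completes the inductive step, so |S(n)| = 2^{n+2} − 2 for all n ≥ 0.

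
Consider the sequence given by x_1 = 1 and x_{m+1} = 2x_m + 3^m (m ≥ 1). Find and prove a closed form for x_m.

Claim: x_m = -2^m + 3^m.

Base case: x_1 = 1, and -2^1 + 3^1 = -2 + 3 = 1.
Assume x_j = -2^j + 3^j for some j ≥ 1.
Then x_{j+1} = 2x_j + 3^j = 2·(-2^j + 3^j) + 3^j = -2^{j+1} + 2·3^j + 3^j = -2^{j+1} + 3·3^j = -2^{j+1} + 3^{j+1}.
So the formula holds for j+1, and by induction x_m = -2^m + 3^m for all m ≥ 1.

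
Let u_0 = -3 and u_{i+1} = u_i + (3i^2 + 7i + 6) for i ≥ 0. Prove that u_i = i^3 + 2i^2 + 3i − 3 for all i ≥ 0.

Base case: u_0 = -3, and 0^3 + 2·0^2 + 3·0 − 3 = -3.
Assume u_r = r^3 + 2r^2 + 3r − 3.
Then u_{r+1} = u_r + (3r^2 + 7r + 6) = (r^3 + 2r^2 + 3r − 3) + (3r^2 + 7r + 6) = r^3 + 5r^2 + 10r + 3,
and (r+1)^3 + 2·(r+1)^2 + 3·(r+1) − 3 = r^3 + 5r^2 + 10r + 3.
By induction, u_i = i^3 + 2i^2 + 3i − 3 for all i ≥ 0.

u_i = i^3 + 2i^2 + 3i − 3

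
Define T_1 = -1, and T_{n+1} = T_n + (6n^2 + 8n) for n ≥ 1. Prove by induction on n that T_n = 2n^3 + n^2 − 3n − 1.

Base case: T_1 = -1, and 2·1^3 + 1^2 − 3·1 − 1 = -1.
Assume T_m = 2m^3 + m^2 − 3m − 1.
Then T_{m+1} = T_m + (6m^2 + 8m) = (2m^3 + m^2 − 3m − 1) + (6m^2 + 8m) = 2m^3 + 7m^2 + 5m − 1,
and 2·(m+1)^3 + (m+1)^2 − 3·(m+1) − 1 = 2m^3 + 7m^2 + 5m − 1.
This completes the inductive step, so T_n = 2n^3 + n^2 − 3n − 1 for all n ≥ 1.

T_n = 2n^3 + n^2 − 3n − 1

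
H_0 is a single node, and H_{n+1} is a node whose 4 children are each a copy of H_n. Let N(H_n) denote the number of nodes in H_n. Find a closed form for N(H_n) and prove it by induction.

Claim: N(H_n) = (4^{n+1} − 1)/3.

Base case: N(H_0) = 1, and (4^{0+1} − 1)/3 = 1.
Assume N(H_k) = (4^{k+1} − 1)/3.
Then N(H_{k+1}) = 1 + 4N(H_k) = 1 + 4·(4^{k+1} − 1)/3 = 1 + (4^{k+2} − 4)/3 = (3 + 4^{k+2} − 4)/3 = (4^{k+2} − 1)/3.
So the formula holds for k+1, and by induction N(H_n) = (4^{n+1} − 1)/3 for all n ≥ 0.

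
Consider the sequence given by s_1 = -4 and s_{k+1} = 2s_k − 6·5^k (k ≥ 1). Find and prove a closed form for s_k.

Claim: s_k = 3·2^k − 2·5^k.

Base case: s_1 = -4, and 3·2^1 − 2·5^1 = 6 − 10 = -4.
Assume s_r = 3·2^r − 2·5^r for some r ≥ 1.
Then s_{r+1} = 2s_r − 6·5^r = 2·(3·2^r − 2·5^r) − 6·5^r = 3·2^{r+1} − 4·5^r − 6·5^r = 3·2^{r+1} − 10·5^r = 3·2^{r+1} − 2·5^{r+1}.
This completes the inductive step, so s_k = 3·2^k − 2·5^k for all k ≥ 1.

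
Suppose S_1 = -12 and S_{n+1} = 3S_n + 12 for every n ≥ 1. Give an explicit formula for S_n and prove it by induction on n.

Claim: S_n = -2·3^n − 6.

Base case: S_1 = -12, and -2·3^1 − 6 = -6 − 6 = -12.
Assume S_k = -2·3^k − 6 for some k ≥ 1.
Then S_{k+1} = 3S_k + 12 = 3·(-2·3^k − 6) + 12 = -6·3^k − 18 + 12 = -2·3^{k+1} − 6.
By induction, S_n = -2·3^n − 6 for all n ≥ 1.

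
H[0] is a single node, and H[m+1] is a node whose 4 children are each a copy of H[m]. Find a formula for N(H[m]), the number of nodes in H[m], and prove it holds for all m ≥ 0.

Claim: N(H[m]) = (4^{m+1} − 1)/3.

Base case: N(H[0]) = 1, and (4^{0+1} − 1)/3 = 1.
Assume N(H[r]) = (4^{r+1} − 1)/3.
Then N(H[r+1]) = 1 + 4N(H[r]) = 1 + 4·(4^{r+1} − 1)/3 = 1 + (4^{r+2} − 4)/3 = (3 + 4^{r+2} − 4)/3 = (4^{r+2} − 1)/3.
This completes the inductive step, so N(H[m]) = (4^{m+1} − 1)/3 for all m ≥ 0.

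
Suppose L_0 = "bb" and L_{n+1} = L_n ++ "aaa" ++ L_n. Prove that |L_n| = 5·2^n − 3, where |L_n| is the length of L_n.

Base case: |L_0| = 2, and 5·2^0 − 3 = 2.
Assume |L_m| = 5·2^m − 3.
Then |L_{m+1}| = |L_m| + 3 + |L_m| = 2|L_m| + 3 = 2(5·2^m − 3) + 3 = 5·2^{m+1} − 6 + 3 = 5·2^{m+1} − 3.
So the formula holds for m+1, and by induction |L_n| = 5·2^n − 3 for all n ≥ 0.

|L_n| = 5·2^n − 3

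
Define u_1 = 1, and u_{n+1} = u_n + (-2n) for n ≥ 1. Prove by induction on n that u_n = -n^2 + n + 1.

Base case: u_1 = 1, and -1^2 + 1 + 1 = 1.
Assume u_m = -m^2 + m + 1.
Then u_{m+1} = u_m + (-2m) = (-m^2 + m + 1) + (-2m) = -m^2 − m + 1,
and -(m+1)^2 + (m+1) + 1 = -m^2 − m + 1.
By induction, u_n = -n^2 + n + 1 for all n ≥ 1.

u_n = -n^2 + n + 1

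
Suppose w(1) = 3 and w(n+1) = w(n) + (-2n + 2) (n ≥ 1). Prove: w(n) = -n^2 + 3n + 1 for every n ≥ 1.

Base case: w(1) = 3, and -1^2 + 3·1 + 1 = 3.
Assume w(j) = -j^2 + 3j + 1.
Then w(j+1) = w(j) + (-2j + 2) = (-j^2 + 3j + 1) + (-2j + 2) = -j^2 + j + 3,
and -(j+1)^2 + 3·(j+1) + 1 = -j^2 + j + 3.
By induction, w(n) = -n^2 + 3n + 1 for all n ≥ 1.

w(n) = -n^2 + 3n + 1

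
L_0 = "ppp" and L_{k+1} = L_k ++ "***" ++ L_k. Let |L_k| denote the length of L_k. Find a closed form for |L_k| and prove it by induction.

Claim: |L_k| = 6·2^k − 3.

Base case: |L_0| = 3, and 6·2^0 − 3 = 3.
Assume |L_j| = 6·2^j − 3.
Then |L_{j+1}| = |L_j| + 3 + |L_j| = 2|L_j| + 3 = 2(6·2^j − 3) + 3 = 6·2^{j+1} − 6 + 3 = 6·2^{j+1} − 3.
So the formula holds for j+1, and by induction |L_k| = 6·2^k − 3 for all k ≥ 0.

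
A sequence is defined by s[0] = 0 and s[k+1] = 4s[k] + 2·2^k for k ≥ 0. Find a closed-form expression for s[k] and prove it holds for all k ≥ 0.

Claim: s[k] = 4^k − 2^k.

Base case: s[0] = 0, and 4^0 − 2^0 = 1 − 1 = 0.
Assume s[j] = 4^j − 2^j for some j ≥ 0.
Then s[j+1] = 4s[j] + 2·2^j = 4·(4^j − 2^j) + 2·2^j = 4^{j+1} − 4·2^j + 2·2^j = 4^{j+1} − 2·2^j = 4^{j+1} − 2^{j+1}.
By induction, s[k] = 4^k − 2^k for all k ≥ 0.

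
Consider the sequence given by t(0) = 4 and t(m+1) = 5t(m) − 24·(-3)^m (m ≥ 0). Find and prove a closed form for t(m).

Claim: t(m) = 5^m + 3·(-3)^m.

Base case: t(0) = 4, and 5^0 + 3·(-3)^0 = 1 + 3 = 4.
Assume t(r) = 5^r + 3·(-3)^r for some r ≥ 0.
Then t(r+1) = 5t(r) − 24·(-3)^r = 5·(5^r + 3·(-3)^r) − 24·(-3)^r = 5^{r+1} + 15·(-3)^r − 24·(-3)^r = 5^{r+1} − 9·(-3)^r = 5^{r+1} + 3·(-3)^{r+1}.
By induction, t(m) = 5^m + 3·(-3)^m for all m ≥ 0.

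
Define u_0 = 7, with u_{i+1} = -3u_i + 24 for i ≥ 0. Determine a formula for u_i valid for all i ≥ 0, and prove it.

Claim: u_i = (-3)^i + 6.

Base case: u_0 = 7, and (-3)^0 + 6 = 1 + 6 = 7.
Assume u_k = (-3)^k + 6 for some k ≥ 0.
Then u_{k+1} = -3u_k + 24 = -3·((-3)^k + 6) + 24 = -3·(-3)^k − 18 + 24 = (-3)^{k+1} + 6.
So the formula holds for k+1, and by induction u_i = (-3)^i + 6 for all i ≥ 0.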